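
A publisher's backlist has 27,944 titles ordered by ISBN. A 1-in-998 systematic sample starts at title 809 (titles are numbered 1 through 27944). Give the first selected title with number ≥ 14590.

k = 998
Steps past start: ⌈(14590 − 809)/998⌉ = ⌈13781/998⌉ = 14
Selected title: 809 + 14×998 = 14781

14781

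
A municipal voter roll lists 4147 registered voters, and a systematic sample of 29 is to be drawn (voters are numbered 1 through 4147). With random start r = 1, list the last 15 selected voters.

k = N/n = 4147/29 = 143
15th selection = 1 + 14×143 = 2003
16th: 2003 + 143 = 2146
17th: 2146 + 143 = 2289
18th: 2289 + 143 = 2432
19th: 2432 + 143 = 2575
20th: 2575 + 143 = 2718
21st: 2718 + 143 = 2861
22nd: 2861 + 143 = 3004
23rd: 3004 + 143 = 3147
24th: 3147 + 143 = 3290
25th: 3290 + 143 = 3433
26th: 3433 + 143 = 3576
27th: 3576 + 143 = 3719
28th: 3719 + 143 = 3862
29th: 3862 + 143 = 4005

2003, 2146, 2289, 2432, 2575, 2718, 2861, 3004, 3147, 3290, 3433, 3576, 3719, 3862, 4005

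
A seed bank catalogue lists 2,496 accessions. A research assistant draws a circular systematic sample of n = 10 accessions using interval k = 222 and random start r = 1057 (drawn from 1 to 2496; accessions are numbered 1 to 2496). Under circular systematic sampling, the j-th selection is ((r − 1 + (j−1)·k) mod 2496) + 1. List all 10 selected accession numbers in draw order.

Selection 1: 1057
Selection 2: 1057 + 222 = 1279
Selection 3: 1279 + 222 = 1501
Selection 4: 1501 + 222 = 1723
Selection 5: 1723 + 222 = 1945
Selection 6: 1945 + 222 = 2167
Selection 7: 2167 + 222 = 2389
Selection 8: 2389 + 222 = 2611 → 2611 − 2496 = 115
Selection 9: 115 + 222 = 337
Selection 10: 337 + 222 = 559

1057, 1279, 1501, 1723, 1945, 2167, 2389, 115, 337, 559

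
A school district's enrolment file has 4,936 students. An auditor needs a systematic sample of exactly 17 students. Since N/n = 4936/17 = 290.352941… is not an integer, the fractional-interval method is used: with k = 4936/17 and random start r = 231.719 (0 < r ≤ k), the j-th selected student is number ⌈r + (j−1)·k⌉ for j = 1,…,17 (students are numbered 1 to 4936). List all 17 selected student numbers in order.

j=1: r + 0k = 231.719 → ⌈·⌉ = 232
j=2: r + 1k = 522.071941… → ⌈·⌉ = 523
j=3: r + 2k = 812.424882… → ⌈·⌉ = 813
j=4: r + 3k = 1102.777823… → ⌈·⌉ = 1103
j=5: r + 4k = 1393.130764… → ⌈·⌉ = 1394
j=6: r + 5k = 1683.483705… → ⌈·⌉ = 1684
j=7: r + 6k = 1973.836647… → ⌈·⌉ = 1974
j=8: r + 7k = 2264.189588… → ⌈·⌉ = 2265
j=9: r + 8k = 2554.542529… → ⌈·⌉ = 2555
j=10: r + 9k = 2844.895470… → ⌈·⌉ = 2845
j=11: r + 10k = 3135.248411… → ⌈·⌉ = 3136
j=12: r + 11k = 3425.601352… → ⌈·⌉ = 3426
j=13: r + 12k = 3715.954294… → ⌈·⌉ = 3716
j=14: r + 13k = 4006.307235… → ⌈·⌉ = 4007
j=15: r + 14k = 4296.660176… → ⌈·⌉ = 4297
j=16: r + 15k = 4587.013117… → ⌈·⌉ = 4588
j=17: r + 16k = 4877.366058… → ⌈·⌉ = 4878

232, 523, 813, 1103, 1394, 1684, 1974, 2265, 2555, 2845, 3136, 3426, 3716, 4007, 4297, 4588, 4878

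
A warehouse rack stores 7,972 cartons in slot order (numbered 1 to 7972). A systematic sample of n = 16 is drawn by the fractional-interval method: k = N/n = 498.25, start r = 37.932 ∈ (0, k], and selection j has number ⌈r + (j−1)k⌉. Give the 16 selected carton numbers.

j=1: r + 0k = 37.932 → ⌈·⌉ = 38
j=2: r + 1k = 536.182 → ⌈·⌉ = 537
j=3: r + 2k = 1034.432 → ⌈·⌉ = 1035
j=4: r + 3k = 1532.682 → ⌈·⌉ = 1533
j=5: r + 4k = 2030.932 → ⌈·⌉ = 2031
j=6: r + 5k = 2529.182 → ⌈·⌉ = 2530
j=7: r + 6k = 3027.432 → ⌈·⌉ = 3028
j=8: r + 7k = 3525.682 → ⌈·⌉ = 3526
j=9: r + 8k = 4023.932 → ⌈·⌉ = 4024
j=10: r + 9k = 4522.182 → ⌈·⌉ = 4523
j=11: r + 10k = 5020.432 → ⌈·⌉ = 5021
j=12: r + 11k = 5518.682 → ⌈·⌉ = 5519
j=13: r + 12k = 6016.932 → ⌈·⌉ = 6017
j=14: r + 13k = 6515.182 → ⌈·⌉ = 6516
j=15: r + 14k = 7013.432 → ⌈·⌉ = 7014
j=16: r + 15k = 7511.682 → ⌈·⌉ = 7512

38, 537, 1035, 1533, 2031, 2530, 3028, 3526, 4024, 4523, 5021, 5519, 6017, 6516, 7014, 7512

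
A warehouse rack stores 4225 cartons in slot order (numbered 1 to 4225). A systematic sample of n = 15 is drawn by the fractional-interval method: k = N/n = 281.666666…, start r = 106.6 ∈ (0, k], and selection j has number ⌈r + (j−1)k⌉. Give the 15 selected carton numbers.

107, 389, 670, 952, 1234, 1515, 1797, 2079, 2360, 2642, 2924, 3205, 3487, 3769, 4050

j=1: r + 0k = 106.6 → ⌈·⌉ = 107
j=2: r + 1k = 388.266666… → ⌈·⌉ = 389
j=3: r + 2k = 669.933333… → ⌈·⌉ = 670
j=4: r + 3k = 951.6 → ⌈·⌉ = 952
j=5: r + 4k = 1233.266666… → ⌈·⌉ = 1234
j=6: r + 5k = 1514.933333… → ⌈·⌉ = 1515
j=7: r + 6k = 1796.6 → ⌈·⌉ = 1797
j=8: r + 7k = 2078.266666… → ⌈·⌉ = 2079
j=9: r + 8k = 2359.933333… → ⌈·⌉ = 2360
j=10: r + 9k = 2641.6 → ⌈·⌉ = 2642
j=11: r + 10k = 2923.266666… → ⌈·⌉ = 2924
j=12: r + 11k = 3204.933333… → ⌈·⌉ = 3205
j=13: r + 12k = 3486.6 → ⌈·⌉ = 3487
j=14: r + 13k = 3768.266666… → ⌈·⌉ = 3769
j=15: r + 14k = 4049.933333… → ⌈·⌉ = 4050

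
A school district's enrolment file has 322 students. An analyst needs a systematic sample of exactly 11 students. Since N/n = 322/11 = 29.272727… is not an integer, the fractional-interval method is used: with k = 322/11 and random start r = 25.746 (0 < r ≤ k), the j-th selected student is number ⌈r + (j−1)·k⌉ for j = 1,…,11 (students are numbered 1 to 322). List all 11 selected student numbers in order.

26, 56, 85, 114, 143, 173, 202, 231, 260, 290, 319

j=1: r + 0k = 25.746 → ⌈·⌉ = 26
j=2: r + 1k = 55.018727… → ⌈·⌉ = 56
j=3: r + 2k = 84.291454… → ⌈·⌉ = 85
j=4: r + 3k = 113.564181… → ⌈·⌉ = 114
j=5: r + 4k = 142.836909… → ⌈·⌉ = 143
j=6: r + 5k = 172.109636… → ⌈·⌉ = 173
j=7: r + 6k = 201.382363… → ⌈·⌉ = 202
j=8: r + 7k = 230.655090… → ⌈·⌉ = 231
j=9: r + 8k = 259.927818… → ⌈·⌉ = 260
j=10: r + 9k = 289.200545… → ⌈·⌉ = 290
j=11: r + 10k = 318.473272… → ⌈·⌉ = 319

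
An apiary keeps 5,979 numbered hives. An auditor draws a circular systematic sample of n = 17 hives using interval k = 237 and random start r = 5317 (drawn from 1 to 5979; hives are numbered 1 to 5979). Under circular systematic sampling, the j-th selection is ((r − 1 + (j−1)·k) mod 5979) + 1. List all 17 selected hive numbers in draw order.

Selection 1: 5317
Selection 2: 5317 + 237 = 5554
Selection 3: 5554 + 237 = 5791
Selection 4: 5791 + 237 = 6028 → 6028 − 5979 = 49
Selection 5: 49 + 237 = 286
Selection 6: 286 + 237 = 523
Selection 7: 523 + 237 = 760
Selection 8: 760 + 237 = 997
Selection 9: 997 + 237 = 1234
Selection 10: 1234 + 237 = 1471
Selection 11: 1471 + 237 = 1708
Selection 12: 1708 + 237 = 1945
Selection 13: 1945 + 237 = 2182
Selection 14: 2182 + 237 = 2419
Selection 15: 2419 + 237 = 2656
Selection 16: 2656 + 237 = 2893
Selection 17: 2893 + 237 = 3130

5317, 5554, 5791, 49, 286, 523, 760, 997, 1234, 1471, 1708, 1945, 2182, 2419, 2656, 2893, 3130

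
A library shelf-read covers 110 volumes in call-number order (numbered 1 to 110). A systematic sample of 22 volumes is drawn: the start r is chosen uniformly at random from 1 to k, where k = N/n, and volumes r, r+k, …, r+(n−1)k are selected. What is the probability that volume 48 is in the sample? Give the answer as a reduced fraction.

k = 110/22 = 5.
Volume 48 is selected iff r ≡ 48 (mod 5); exactly one such r in {1,…,5}.
Inclusion probability = 1/5.

1/5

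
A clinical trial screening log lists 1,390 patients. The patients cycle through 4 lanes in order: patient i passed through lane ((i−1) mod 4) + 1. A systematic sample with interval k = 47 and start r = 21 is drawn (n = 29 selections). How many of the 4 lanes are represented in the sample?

4

Consecutive selections differ by k = 47, so their lane numbers differ by 47 mod 4 = 3.
gcd(47, 4) = 1, so the sample visits 4/1 = 4 distinct residues mod 4.
Start 21 is lane 1; the lanes hit are 1, 2, 3, 4.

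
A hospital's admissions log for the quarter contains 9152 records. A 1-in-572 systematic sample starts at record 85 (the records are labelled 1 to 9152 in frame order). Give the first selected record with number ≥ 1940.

k = 572
Steps past start: ⌈(1940 − 85)/572⌉ = ⌈1855/572⌉ = 4
Selected record: 85 + 4×572 = 2373

2373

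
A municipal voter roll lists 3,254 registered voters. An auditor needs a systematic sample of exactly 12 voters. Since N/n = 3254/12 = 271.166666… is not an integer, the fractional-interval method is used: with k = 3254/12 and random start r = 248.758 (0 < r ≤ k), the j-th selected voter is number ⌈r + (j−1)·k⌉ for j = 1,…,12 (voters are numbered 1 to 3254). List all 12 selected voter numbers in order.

249, 520, 792, 1063, 1334, 1605, 1876, 2147, 2419, 2690, 2961, 3232

j=1: r + 0k = 248.758 → ⌈·⌉ = 249
j=2: r + 1k = 519.924666… → ⌈·⌉ = 520
j=3: r + 2k = 791.091333… → ⌈·⌉ = 792
j=4: r + 3k = 1062.258 → ⌈·⌉ = 1063
j=5: r + 4k = 1333.424666… → ⌈·⌉ = 1334
j=6: r + 5k = 1604.591333… → ⌈·⌉ = 1605
j=7: r + 6k = 1875.758 → ⌈·⌉ = 1876
j=8: r + 7k = 2146.924666… → ⌈·⌉ = 2147
j=9: r + 8k = 2418.091333… → ⌈·⌉ = 2419
j=10: r + 9k = 2689.258 → ⌈·⌉ = 2690
j=11: r + 10k = 2960.424666… → ⌈·⌉ = 2961
j=12: r + 11k = 3231.591333… → ⌈·⌉ = 3232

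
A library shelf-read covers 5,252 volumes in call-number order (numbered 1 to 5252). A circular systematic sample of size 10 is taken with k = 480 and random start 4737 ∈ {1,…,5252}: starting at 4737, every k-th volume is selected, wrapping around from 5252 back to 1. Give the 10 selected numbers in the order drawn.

Selection 1: 4737
Selection 2: 4737 + 480 = 5217
Selection 3: 5217 + 480 = 5697 → 5697 − 5252 = 445
Selection 4: 445 + 480 = 925
Selection 5: 925 + 480 = 1405
Selection 6: 1405 + 480 = 1885
Selection 7: 1885 + 480 = 2365
Selection 8: 2365 + 480 = 2845
Selection 9: 2845 + 480 = 3325
Selection 10: 3325 + 480 = 3805

4737, 5217, 445, 925, 1405, 1885, 2365, 2845, 3325, 3805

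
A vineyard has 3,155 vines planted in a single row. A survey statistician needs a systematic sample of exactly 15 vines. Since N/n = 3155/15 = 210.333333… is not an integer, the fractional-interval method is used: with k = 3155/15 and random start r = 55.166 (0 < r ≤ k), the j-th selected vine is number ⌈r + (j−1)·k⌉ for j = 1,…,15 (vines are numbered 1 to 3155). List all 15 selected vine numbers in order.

j=1: r + 0k = 55.166 → ⌈·⌉ = 56
j=2: r + 1k = 265.499333… → ⌈·⌉ = 266
j=3: r + 2k = 475.832666… → ⌈·⌉ = 476
j=4: r + 3k = 686.166 → ⌈·⌉ = 687
j=5: r + 4k = 896.499333… → ⌈·⌉ = 897
j=6: r + 5k = 1106.832666… → ⌈·⌉ = 1107
j=7: r + 6k = 1317.166 → ⌈·⌉ = 1318
j=8: r + 7k = 1527.499333… → ⌈·⌉ = 1528
j=9: r + 8k = 1737.832666… → ⌈·⌉ = 1738
j=10: r + 9k = 1948.166 → ⌈·⌉ = 1949
j=11: r + 10k = 2158.499333… → ⌈·⌉ = 2159
j=12: r + 11k = 2368.832666… → ⌈·⌉ = 2369
j=13: r + 12k = 2579.166 → ⌈·⌉ = 2580
j=14: r + 13k = 2789.499333… → ⌈·⌉ = 2790
j=15: r + 14k = 2999.832666… → ⌈·⌉ = 3000

56, 266, 476, 687, 897, 1107, 1318, 1528, 1738, 1949, 2159, 2369, 2580, 2790, 3000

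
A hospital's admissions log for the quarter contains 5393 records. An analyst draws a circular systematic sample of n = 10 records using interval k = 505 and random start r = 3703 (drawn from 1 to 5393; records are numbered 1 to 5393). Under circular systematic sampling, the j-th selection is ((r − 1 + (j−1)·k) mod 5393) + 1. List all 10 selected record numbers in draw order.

Selection 1: 3703
Selection 2: 3703 + 505 = 4208
Selection 3: 4208 + 505 = 4713
Selection 4: 4713 + 505 = 5218
Selection 5: 5218 + 505 = 5723 → 5723 − 5393 = 330
Selection 6: 330 + 505 = 835
Selection 7: 835 + 505 = 1340
Selection 8: 1340 + 505 = 1845
Selection 9: 1845 + 505 = 2350
Selection 10: 2350 + 505 = 2855

3703, 4208, 4713, 5218, 330, 835, 1340, 1845, 2350, 2855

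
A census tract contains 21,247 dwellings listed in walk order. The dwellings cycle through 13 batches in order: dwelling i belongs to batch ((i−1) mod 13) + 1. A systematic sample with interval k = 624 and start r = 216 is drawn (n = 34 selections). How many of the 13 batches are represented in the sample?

Consecutive selections differ by k = 624, so their batch numbers differ by 624 mod 13 = 0.
gcd(624, 13) = 13, so the sample visits 13/13 = 1 distinct residues mod 13.
Start 216 is batch 8; the batches hit are 8.

1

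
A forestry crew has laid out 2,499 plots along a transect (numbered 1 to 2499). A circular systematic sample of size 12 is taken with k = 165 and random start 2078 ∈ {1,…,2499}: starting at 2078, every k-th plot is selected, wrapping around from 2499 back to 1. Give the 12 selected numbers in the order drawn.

2078, 2243, 2408, 74, 239, 404, 569, 734, 899, 1064, 1229, 1394

Selection 1: 2078
Selection 2: 2078 + 165 = 2243
Selection 3: 2243 + 165 = 2408
Selection 4: 2408 + 165 = 2573 → 2573 − 2499 = 74
Selection 5: 74 + 165 = 239
Selection 6: 239 + 165 = 404
Selection 7: 404 + 165 = 569
Selection 8: 569 + 165 = 734
Selection 9: 734 + 165 = 899
Selection 10: 899 + 165 = 1064
Selection 11: 1064 + 165 = 1229
Selection 12: 1229 + 165 = 1394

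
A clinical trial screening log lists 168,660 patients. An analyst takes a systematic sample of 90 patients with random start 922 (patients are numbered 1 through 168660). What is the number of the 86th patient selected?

160212

k = 168660/90 = 1874
86th selection = r + (86−1)·k = 922 + 85×1874 = 922 + 159290 = 160212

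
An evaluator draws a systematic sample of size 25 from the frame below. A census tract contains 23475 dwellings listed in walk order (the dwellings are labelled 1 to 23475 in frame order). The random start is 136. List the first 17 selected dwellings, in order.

136, 1075, 2014, 2953, 3892, 4831, 5770, 6709, 7648, 8587, 9526, 10465, 11404, 12343, 13282, 14221, 15160

k = N/n = 23475/25 = 939
dwelling 1: 136
dwelling 2: 136 + 939 = 1075
dwelling 3: 1075 + 939 = 2014
dwelling 4: 2014 + 939 = 2953
dwelling 5: 2953 + 939 = 3892
dwelling 6: 3892 + 939 = 4831
dwelling 7: 4831 + 939 = 5770
dwelling 8: 5770 + 939 = 6709
dwelling 9: 6709 + 939 = 7648
dwelling 10: 7648 + 939 = 8587
dwelling 11: 8587 + 939 = 9526
dwelling 12: 9526 + 939 = 10465
dwelling 13: 10465 + 939 = 11404
dwelling 14: 11404 + 939 = 12343
dwelling 15: 12343 + 939 = 13282
dwelling 16: 13282 + 939 = 14221
dwelling 17: 14221 + 939 = 15160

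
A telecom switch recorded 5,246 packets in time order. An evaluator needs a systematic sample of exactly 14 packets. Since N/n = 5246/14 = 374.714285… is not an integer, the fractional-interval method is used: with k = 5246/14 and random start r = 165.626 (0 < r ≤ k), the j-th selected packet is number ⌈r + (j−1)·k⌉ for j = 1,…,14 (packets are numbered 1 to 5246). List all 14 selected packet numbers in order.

166, 541, 916, 1290, 1665, 2040, 2414, 2789, 3164, 3539, 3913, 4288, 4663, 5037

j=1: r + 0k = 165.626 → ⌈·⌉ = 166
j=2: r + 1k = 540.340285… → ⌈·⌉ = 541
j=3: r + 2k = 915.054571… → ⌈·⌉ = 916
j=4: r + 3k = 1289.768857… → ⌈·⌉ = 1290
j=5: r + 4k = 1664.483142… → ⌈·⌉ = 1665
j=6: r + 5k = 2039.197428… → ⌈·⌉ = 2040
j=7: r + 6k = 2413.911714… → ⌈·⌉ = 2414
j=8: r + 7k = 2788.626 → ⌈·⌉ = 2789
j=9: r + 8k = 3163.340285… → ⌈·⌉ = 3164
j=10: r + 9k = 3538.054571… → ⌈·⌉ = 3539
j=11: r + 10k = 3912.768857… → ⌈·⌉ = 3913
j=12: r + 11k = 4287.483142… → ⌈·⌉ = 4288
j=13: r + 12k = 4662.197428… → ⌈·⌉ = 4663
j=14: r + 13k = 5036.911714… → ⌈·⌉ = 5037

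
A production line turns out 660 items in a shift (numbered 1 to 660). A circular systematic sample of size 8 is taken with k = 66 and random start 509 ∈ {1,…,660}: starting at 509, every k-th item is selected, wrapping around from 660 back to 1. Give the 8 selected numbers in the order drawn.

509, 575, 641, 47, 113, 179, 245, 311

Selection 1: 509
Selection 2: 509 + 66 = 575
Selection 3: 575 + 66 = 641
Selection 4: 641 + 66 = 707 → 707 − 660 = 47
Selection 5: 47 + 66 = 113
Selection 6: 113 + 66 = 179
Selection 7: 179 + 66 = 245
Selection 8: 245 + 66 = 311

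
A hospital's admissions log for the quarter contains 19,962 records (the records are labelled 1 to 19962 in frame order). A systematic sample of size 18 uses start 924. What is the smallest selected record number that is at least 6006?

k = 19962/18 = 1109
Steps past start: ⌈(6006 − 924)/1109⌉ = ⌈5082/1109⌉ = 5
Selected record: 924 + 5×1109 = 6469

6469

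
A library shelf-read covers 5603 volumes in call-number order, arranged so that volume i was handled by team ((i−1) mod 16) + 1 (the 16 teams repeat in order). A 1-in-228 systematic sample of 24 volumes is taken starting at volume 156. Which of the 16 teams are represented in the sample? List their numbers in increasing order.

Consecutive selections differ by k = 228, so their team numbers differ by 228 mod 16 = 4.
gcd(228, 16) = 4, so the sample visits 16/4 = 4 distinct residues mod 16.
Start 156 is team 12; the teams hit are 4, 8, 12, 16.

4, 8, 12, 16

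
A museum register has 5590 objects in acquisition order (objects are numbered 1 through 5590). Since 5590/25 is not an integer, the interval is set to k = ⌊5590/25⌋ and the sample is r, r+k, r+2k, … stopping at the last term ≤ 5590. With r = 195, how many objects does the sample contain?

k = ⌊5590/25⌋ = 223
Achieved size = ⌊(5590 − 195)/223⌋ + 1 = ⌊5395/223⌋ + 1 = 24 + 1 = 25
(last selection: 195 + 24×223 = 5547 ≤ 5590; next would be 5770 > 5590)

25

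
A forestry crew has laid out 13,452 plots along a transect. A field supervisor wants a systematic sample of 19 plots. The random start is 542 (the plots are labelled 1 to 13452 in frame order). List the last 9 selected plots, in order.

7622, 8330, 9038, 9746, 10454, 11162, 11870, 12578, 13286

k = N/n = 13452/19 = 708
11th selection = 542 + 10×708 = 7622
12th: 7622 + 708 = 8330
13th: 8330 + 708 = 9038
14th: 9038 + 708 = 9746
15th: 9746 + 708 = 10454
16th: 10454 + 708 = 11162
17th: 11162 + 708 = 11870
18th: 11870 + 708 = 12578
19th: 12578 + 708 = 13286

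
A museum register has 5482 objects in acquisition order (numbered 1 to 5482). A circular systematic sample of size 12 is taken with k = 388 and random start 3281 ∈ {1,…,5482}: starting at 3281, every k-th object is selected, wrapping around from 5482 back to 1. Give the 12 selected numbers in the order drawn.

3281, 3669, 4057, 4445, 4833, 5221, 127, 515, 903, 1291, 1679, 2067

Selection 1: 3281
Selection 2: 3281 + 388 = 3669
Selection 3: 3669 + 388 = 4057
Selection 4: 4057 + 388 = 4445
Selection 5: 4445 + 388 = 4833
Selection 6: 4833 + 388 = 5221
Selection 7: 5221 + 388 = 5609 → 5609 − 5482 = 127
Selection 8: 127 + 388 = 515
Selection 9: 515 + 388 = 903
Selection 10: 903 + 388 = 1291
Selection 11: 1291 + 388 = 1679
Selection 12: 1679 + 388 = 2067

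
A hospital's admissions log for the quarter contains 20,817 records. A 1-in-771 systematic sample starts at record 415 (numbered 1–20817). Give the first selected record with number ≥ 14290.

k = 771
Steps past start: ⌈(14290 − 415)/771⌉ = ⌈13875/771⌉ = 18
Selected record: 415 + 18×771 = 14293

14293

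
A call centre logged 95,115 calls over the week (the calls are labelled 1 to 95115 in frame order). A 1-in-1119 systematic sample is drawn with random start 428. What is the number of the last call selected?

94424

k = 1119
85th selection = r + (85−1)·k = 428 + 84×1119 = 428 + 93996 = 94424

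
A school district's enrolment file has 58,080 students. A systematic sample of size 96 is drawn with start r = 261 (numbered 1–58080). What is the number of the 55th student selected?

k = 58080/96 = 605
55th selection = r + (55−1)·k = 261 + 54×605 = 261 + 32670 = 32931

32931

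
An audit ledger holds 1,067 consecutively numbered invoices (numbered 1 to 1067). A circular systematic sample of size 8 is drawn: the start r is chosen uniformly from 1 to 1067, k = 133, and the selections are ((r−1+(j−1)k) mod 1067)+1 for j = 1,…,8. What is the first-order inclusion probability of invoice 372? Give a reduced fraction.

8/1067

For each position j, as r ranges over 1…1067 the j-th selection hits every invoice exactly once, so invoice 372 is selected for exactly 8 of the 1067 starts.
Inclusion probability = 8/1067.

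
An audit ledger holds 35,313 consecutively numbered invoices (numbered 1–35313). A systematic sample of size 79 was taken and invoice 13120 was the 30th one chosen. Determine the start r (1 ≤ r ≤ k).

157

k = 35313/79 = 447
r = 13120 − (30−1)×447 = 13120 − 12963 = 157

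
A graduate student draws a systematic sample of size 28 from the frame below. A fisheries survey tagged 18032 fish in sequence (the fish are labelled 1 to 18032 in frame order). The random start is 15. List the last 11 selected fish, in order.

10963, 11607, 12251, 12895, 13539, 14183, 14827, 15471, 16115, 16759, 17403

k = N/n = 18032/28 = 644
18th selection = 15 + 17×644 = 10963
19th: 10963 + 644 = 11607
20th: 11607 + 644 = 12251
21st: 12251 + 644 = 12895
22nd: 12895 + 644 = 13539
23rd: 13539 + 644 = 14183
24th: 14183 + 644 = 14827
25th: 14827 + 644 = 15471
26th: 15471 + 644 = 16115
27th: 16115 + 644 = 16759
28th: 16759 + 644 = 17403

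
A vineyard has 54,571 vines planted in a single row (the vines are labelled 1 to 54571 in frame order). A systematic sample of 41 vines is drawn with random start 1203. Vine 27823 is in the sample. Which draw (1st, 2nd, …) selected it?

21

k = 54571/41 = 1331
position = (27823 − 1203)/1331 + 1 = 26620/1331 + 1 = 20 + 1 = 21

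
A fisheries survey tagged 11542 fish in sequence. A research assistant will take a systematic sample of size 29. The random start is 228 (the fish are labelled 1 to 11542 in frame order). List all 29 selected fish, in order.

228, 626, 1024, 1422, 1820, 2218, 2616, 3014, 3412, 3810, 4208, 4606, 5004, 5402, 5800, 6198, 6596, 6994, 7392, 7790, 8188, 8586, 8984, 9382, 9780, 10178, 10576, 10974, 11372

k = N/n = 11542/29 = 398
fish 1: 228
fish 2: 228 + 398 = 626
fish 3: 626 + 398 = 1024
fish 4: 1024 + 398 = 1422
fish 5: 1422 + 398 = 1820
fish 6: 1820 + 398 = 2218
fish 7: 2218 + 398 = 2616
fish 8: 2616 + 398 = 3014
fish 9: 3014 + 398 = 3412
fish 10: 3412 + 398 = 3810
fish 11: 3810 + 398 = 4208
fish 12: 4208 + 398 = 4606
fish 13: 4606 + 398 = 5004
fish 14: 5004 + 398 = 5402
fish 15: 5402 + 398 = 5800
fish 16: 5800 + 398 = 6198
fish 17: 6198 + 398 = 6596
fish 18: 6596 + 398 = 6994
fish 19: 6994 + 398 = 7392
fish 20: 7392 + 398 = 7790
fish 21: 7790 + 398 = 8188
fish 22: 8188 + 398 = 8586
fish 23: 8586 + 398 = 8984
fish 24: 8984 + 398 = 9382
fish 25: 9382 + 398 = 9780
fish 26: 9780 + 398 = 10178
fish 27: 10178 + 398 = 10576
fish 28: 10576 + 398 = 10974
fish 29: 10974 + 398 = 11372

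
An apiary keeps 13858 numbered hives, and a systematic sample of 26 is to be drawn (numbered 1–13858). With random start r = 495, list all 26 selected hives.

495, 1028, 1561, 2094, 2627, 3160, 3693, 4226, 4759, 5292, 5825, 6358, 6891, 7424, 7957, 8490, 9023, 9556, 10089, 10622, 11155, 11688, 12221, 12754, 13287, 13820

k = N/n = 13858/26 = 533
hive 1: 495
hive 2: 495 + 533 = 1028
hive 3: 1028 + 533 = 1561
hive 4: 1561 + 533 = 2094
hive 5: 2094 + 533 = 2627
hive 6: 2627 + 533 = 3160
hive 7: 3160 + 533 = 3693
hive 8: 3693 + 533 = 4226
hive 9: 4226 + 533 = 4759
hive 10: 4759 + 533 = 5292
hive 11: 5292 + 533 = 5825
hive 12: 5825 + 533 = 6358
hive 13: 6358 + 533 = 6891
hive 14: 6891 + 533 = 7424
hive 15: 7424 + 533 = 7957
hive 16: 7957 + 533 = 8490
hive 17: 8490 + 533 = 9023
hive 18: 9023 + 533 = 9556
hive 19: 9556 + 533 = 10089
hive 20: 10089 + 533 = 10622
hive 21: 10622 + 533 = 11155
hive 22: 11155 + 533 = 11688
hive 23: 11688 + 533 = 12221
hive 24: 12221 + 533 = 12754
hive 25: 12754 + 533 = 13287
hive 26: 13287 + 533 = 13820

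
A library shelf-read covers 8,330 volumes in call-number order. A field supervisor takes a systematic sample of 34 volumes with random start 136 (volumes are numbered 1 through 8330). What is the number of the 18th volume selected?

k = 8330/34 = 245
18th selection = r + (18−1)·k = 136 + 17×245 = 136 + 4165 = 4301

4301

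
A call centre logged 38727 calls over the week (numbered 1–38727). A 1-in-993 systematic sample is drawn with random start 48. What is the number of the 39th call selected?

37782

k = 993
39th selection = r + (39−1)·k = 48 + 38×993 = 48 + 37734 = 37782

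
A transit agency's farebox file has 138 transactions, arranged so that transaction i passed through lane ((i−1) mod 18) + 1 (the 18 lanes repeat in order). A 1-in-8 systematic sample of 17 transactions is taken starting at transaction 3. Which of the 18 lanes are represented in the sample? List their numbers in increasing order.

Consecutive selections differ by k = 8, so their lane numbers differ by 8 mod 18 = 8.
gcd(8, 18) = 2, so the sample visits 18/2 = 9 distinct residues mod 18.
Start 3 is lane 3; the lanes hit are 1, 3, 5, 7, 9, 11, 13, 15, 17.

1, 3, 5, 7, 9, 11, 13, 15, 17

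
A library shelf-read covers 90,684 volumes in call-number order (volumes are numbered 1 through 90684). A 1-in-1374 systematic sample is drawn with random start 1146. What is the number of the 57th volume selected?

k = 1374
57th selection = r + (57−1)·k = 1146 + 56×1374 = 1146 + 76944 = 78090

78090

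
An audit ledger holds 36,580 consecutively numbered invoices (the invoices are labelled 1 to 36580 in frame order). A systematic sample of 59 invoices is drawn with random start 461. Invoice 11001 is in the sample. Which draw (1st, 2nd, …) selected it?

k = 36580/59 = 620
position = (11001 − 461)/620 + 1 = 10540/620 + 1 = 17 + 1 = 18

18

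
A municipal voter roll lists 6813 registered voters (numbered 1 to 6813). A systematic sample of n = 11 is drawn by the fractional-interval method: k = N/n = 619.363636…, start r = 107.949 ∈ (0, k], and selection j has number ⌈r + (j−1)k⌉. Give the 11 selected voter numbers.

j=1: r + 0k = 107.949 → ⌈·⌉ = 108
j=2: r + 1k = 727.312636… → ⌈·⌉ = 728
j=3: r + 2k = 1346.676272… → ⌈·⌉ = 1347
j=4: r + 3k = 1966.039909… → ⌈·⌉ = 1967
j=5: r + 4k = 2585.403545… → ⌈·⌉ = 2586
j=6: r + 5k = 3204.767181… → ⌈·⌉ = 3205
j=7: r + 6k = 3824.130818… → ⌈·⌉ = 3825
j=8: r + 7k = 4443.494454… → ⌈·⌉ = 4444
j=9: r + 8k = 5062.858090… → ⌈·⌉ = 5063
j=10: r + 9k = 5682.221727… → ⌈·⌉ = 5683
j=11: r + 10k = 6301.585363… → ⌈·⌉ = 6302

108, 728, 1347, 1967, 2586, 3205, 3825, 4444, 5063, 5683, 6302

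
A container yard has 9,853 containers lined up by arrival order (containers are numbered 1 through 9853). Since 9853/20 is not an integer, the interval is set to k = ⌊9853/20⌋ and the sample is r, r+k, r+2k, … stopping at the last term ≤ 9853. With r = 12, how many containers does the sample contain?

k = ⌊9853/20⌋ = 492
Achieved size = ⌊(9853 − 12)/492⌋ + 1 = ⌊9841/492⌋ + 1 = 20 + 1 = 21
(last selection: 12 + 20×492 = 9852 ≤ 9853; next would be 10344 > 9853)

21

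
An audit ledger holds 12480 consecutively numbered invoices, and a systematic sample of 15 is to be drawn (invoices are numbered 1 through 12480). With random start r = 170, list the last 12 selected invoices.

2666, 3498, 4330, 5162, 5994, 6826, 7658, 8490, 9322, 10154, 10986, 11818

k = N/n = 12480/15 = 832
4th selection = 170 + 3×832 = 2666
5th: 2666 + 832 = 3498
6th: 3498 + 832 = 4330
7th: 4330 + 832 = 5162
8th: 5162 + 832 = 5994
9th: 5994 + 832 = 6826
10th: 6826 + 832 = 7658
11th: 7658 + 832 = 8490
12th: 8490 + 832 = 9322
13th: 9322 + 832 = 10154
14th: 10154 + 832 = 10986
15th: 10986 + 832 = 11818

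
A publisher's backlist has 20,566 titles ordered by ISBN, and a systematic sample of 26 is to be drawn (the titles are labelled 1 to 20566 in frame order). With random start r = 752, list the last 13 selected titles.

k = N/n = 20566/26 = 791
14th selection = 752 + 13×791 = 11035
15th: 11035 + 791 = 11826
16th: 11826 + 791 = 12617
17th: 12617 + 791 = 13408
18th: 13408 + 791 = 14199
19th: 14199 + 791 = 14990
20th: 14990 + 791 = 15781
21st: 15781 + 791 = 16572
22nd: 16572 + 791 = 17363
23rd: 17363 + 791 = 18154
24th: 18154 + 791 = 18945
25th: 18945 + 791 = 19736
26th: 19736 + 791 = 20527

11035, 11826, 12617, 13408, 14199, 14990, 15781, 16572, 17363, 18154, 18945, 19736, 20527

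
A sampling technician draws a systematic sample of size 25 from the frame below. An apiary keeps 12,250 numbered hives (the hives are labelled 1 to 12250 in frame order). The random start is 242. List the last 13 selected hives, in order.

k = N/n = 12250/25 = 490
13th selection = 242 + 12×490 = 6122
14th: 6122 + 490 = 6612
15th: 6612 + 490 = 7102
16th: 7102 + 490 = 7592
17th: 7592 + 490 = 8082
18th: 8082 + 490 = 8572
19th: 8572 + 490 = 9062
20th: 9062 + 490 = 9552
21st: 9552 + 490 = 10042
22nd: 10042 + 490 = 10532
23rd: 10532 + 490 = 11022
24th: 11022 + 490 = 11512
25th: 11512 + 490 = 12002

6122, 6612, 7102, 7592, 8082, 8572, 9062, 9552, 10042, 10532, 11022, 11512, 12002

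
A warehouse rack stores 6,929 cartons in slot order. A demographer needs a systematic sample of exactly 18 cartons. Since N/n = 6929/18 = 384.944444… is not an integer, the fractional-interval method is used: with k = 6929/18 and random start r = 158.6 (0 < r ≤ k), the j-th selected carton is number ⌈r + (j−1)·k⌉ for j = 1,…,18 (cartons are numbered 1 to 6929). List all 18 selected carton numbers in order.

j=1: r + 0k = 158.6 → ⌈·⌉ = 159
j=2: r + 1k = 543.544444… → ⌈·⌉ = 544
j=3: r + 2k = 928.488888… → ⌈·⌉ = 929
j=4: r + 3k = 1313.433333… → ⌈·⌉ = 1314
j=5: r + 4k = 1698.377777… → ⌈·⌉ = 1699
j=6: r + 5k = 2083.322222… → ⌈·⌉ = 2084
j=7: r + 6k = 2468.266666… → ⌈·⌉ = 2469
j=8: r + 7k = 2853.211111… → ⌈·⌉ = 2854
j=9: r + 8k = 3238.155555… → ⌈·⌉ = 3239
j=10: r + 9k = 3623.1 → ⌈·⌉ = 3624
j=11: r + 10k = 4008.044444… → ⌈·⌉ = 4009
j=12: r + 11k = 4392.988888… → ⌈·⌉ = 4393
j=13: r + 12k = 4777.933333… → ⌈·⌉ = 4778
j=14: r + 13k = 5162.877777… → ⌈·⌉ = 5163
j=15: r + 14k = 5547.822222… → ⌈·⌉ = 5548
j=16: r + 15k = 5932.766666… → ⌈·⌉ = 5933
j=17: r + 16k = 6317.711111… → ⌈·⌉ = 6318
j=18: r + 17k = 6702.655555… → ⌈·⌉ = 6703

159, 544, 929, 1314, 1699, 2084, 2469, 2854, 3239, 3624, 4009, 4393, 4778, 5163, 5548, 5933, 6318, 6703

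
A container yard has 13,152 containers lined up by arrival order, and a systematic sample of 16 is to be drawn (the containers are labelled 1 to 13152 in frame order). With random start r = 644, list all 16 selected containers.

k = N/n = 13152/16 = 822
container 1: 644
container 2: 644 + 822 = 1466
container 3: 1466 + 822 = 2288
container 4: 2288 + 822 = 3110
container 5: 3110 + 822 = 3932
container 6: 3932 + 822 = 4754
container 7: 4754 + 822 = 5576
container 8: 5576 + 822 = 6398
container 9: 6398 + 822 = 7220
container 10: 7220 + 822 = 8042
container 11: 8042 + 822 = 8864
container 12: 8864 + 822 = 9686
container 13: 9686 + 822 = 10508
container 14: 10508 + 822 = 11330
container 15: 11330 + 822 = 12152
container 16: 12152 + 822 = 12974

644, 1466, 2288, 3110, 3932, 4754, 5576, 6398, 7220, 8042, 8864, 9686, 10508, 11330, 12152, 12974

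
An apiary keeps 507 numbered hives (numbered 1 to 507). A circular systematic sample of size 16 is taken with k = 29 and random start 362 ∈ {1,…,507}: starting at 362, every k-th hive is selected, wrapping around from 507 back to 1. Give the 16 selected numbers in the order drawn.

362, 391, 420, 449, 478, 507, 29, 58, 87, 116, 145, 174, 203, 232, 261, 290

Selection 1: 362
Selection 2: 362 + 29 = 391
Selection 3: 391 + 29 = 420
Selection 4: 420 + 29 = 449
Selection 5: 449 + 29 = 478
Selection 6: 478 + 29 = 507
Selection 7: 507 + 29 = 536 → 536 − 507 = 29
Selection 8: 29 + 29 = 58
Selection 9: 58 + 29 = 87
Selection 10: 87 + 29 = 116
Selection 11: 116 + 29 = 145
Selection 12: 145 + 29 = 174
Selection 13: 174 + 29 = 203
Selection 14: 203 + 29 = 232
Selection 15: 232 + 29 = 261
Selection 16: 261 + 29 = 290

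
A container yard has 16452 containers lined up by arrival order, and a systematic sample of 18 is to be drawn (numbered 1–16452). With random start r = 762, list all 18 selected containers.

762, 1676, 2590, 3504, 4418, 5332, 6246, 7160, 8074, 8988, 9902, 10816, 11730, 12644, 13558, 14472, 15386, 16300

k = N/n = 16452/18 = 914
container 1: 762
container 2: 762 + 914 = 1676
container 3: 1676 + 914 = 2590
container 4: 2590 + 914 = 3504
container 5: 3504 + 914 = 4418
container 6: 4418 + 914 = 5332
container 7: 5332 + 914 = 6246
container 8: 6246 + 914 = 7160
container 9: 7160 + 914 = 8074
container 10: 8074 + 914 = 8988
container 11: 8988 + 914 = 9902
container 12: 9902 + 914 = 10816
container 13: 10816 + 914 = 11730
container 14: 11730 + 914 = 12644
container 15: 12644 + 914 = 13558
container 16: 13558 + 914 = 14472
container 17: 14472 + 914 = 15386
container 18: 15386 + 914 = 16300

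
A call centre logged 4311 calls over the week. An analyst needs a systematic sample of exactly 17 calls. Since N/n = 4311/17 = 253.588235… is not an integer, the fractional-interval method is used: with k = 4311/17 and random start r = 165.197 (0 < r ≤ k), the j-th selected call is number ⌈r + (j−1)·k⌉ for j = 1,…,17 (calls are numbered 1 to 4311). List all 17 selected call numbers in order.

166, 419, 673, 926, 1180, 1434, 1687, 1941, 2194, 2448, 2702, 2955, 3209, 3462, 3716, 3970, 4223

j=1: r + 0k = 165.197 → ⌈·⌉ = 166
j=2: r + 1k = 418.785235… → ⌈·⌉ = 419
j=3: r + 2k = 672.373470… → ⌈·⌉ = 673
j=4: r + 3k = 925.961705… → ⌈·⌉ = 926
j=5: r + 4k = 1179.549941… → ⌈·⌉ = 1180
j=6: r + 5k = 1433.138176… → ⌈·⌉ = 1434
j=7: r + 6k = 1686.726411… → ⌈·⌉ = 1687
j=8: r + 7k = 1940.314647… → ⌈·⌉ = 1941
j=9: r + 8k = 2193.902882… → ⌈·⌉ = 2194
j=10: r + 9k = 2447.491117… → ⌈·⌉ = 2448
j=11: r + 10k = 2701.079352… → ⌈·⌉ = 2702
j=12: r + 11k = 2954.667588… → ⌈·⌉ = 2955
j=13: r + 12k = 3208.255823… → ⌈·⌉ = 3209
j=14: r + 13k = 3461.844058… → ⌈·⌉ = 3462
j=15: r + 14k = 3715.432294… → ⌈·⌉ = 3716
j=16: r + 15k = 3969.020529… → ⌈·⌉ = 3970
j=17: r + 16k = 4222.608764… → ⌈·⌉ = 4223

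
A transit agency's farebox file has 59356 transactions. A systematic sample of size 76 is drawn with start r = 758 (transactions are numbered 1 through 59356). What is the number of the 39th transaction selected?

30436

k = 59356/76 = 781
39th selection = r + (39−1)·k = 758 + 38×781 = 758 + 29678 = 30436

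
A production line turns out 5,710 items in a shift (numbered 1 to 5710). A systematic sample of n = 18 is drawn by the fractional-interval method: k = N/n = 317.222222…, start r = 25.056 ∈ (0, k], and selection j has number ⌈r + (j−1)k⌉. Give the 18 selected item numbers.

26, 343, 660, 977, 1294, 1612, 1929, 2246, 2563, 2881, 3198, 3515, 3832, 4149, 4467, 4784, 5101, 5418

j=1: r + 0k = 25.056 → ⌈·⌉ = 26
j=2: r + 1k = 342.278222… → ⌈·⌉ = 343
j=3: r + 2k = 659.500444… → ⌈·⌉ = 660
j=4: r + 3k = 976.722666… → ⌈·⌉ = 977
j=5: r + 4k = 1293.944888… → ⌈·⌉ = 1294
j=6: r + 5k = 1611.167111… → ⌈·⌉ = 1612
j=7: r + 6k = 1928.389333… → ⌈·⌉ = 1929
j=8: r + 7k = 2245.611555… → ⌈·⌉ = 2246
j=9: r + 8k = 2562.833777… → ⌈·⌉ = 2563
j=10: r + 9k = 2880.056 → ⌈·⌉ = 2881
j=11: r + 10k = 3197.278222… → ⌈·⌉ = 3198
j=12: r + 11k = 3514.500444… → ⌈·⌉ = 3515
j=13: r + 12k = 3831.722666… → ⌈·⌉ = 3832
j=14: r + 13k = 4148.944888… → ⌈·⌉ = 4149
j=15: r + 14k = 4466.167111… → ⌈·⌉ = 4467
j=16: r + 15k = 4783.389333… → ⌈·⌉ = 4784
j=17: r + 16k = 5100.611555… → ⌈·⌉ = 5101
j=18: r + 17k = 5417.833777… → ⌈·⌉ = 5418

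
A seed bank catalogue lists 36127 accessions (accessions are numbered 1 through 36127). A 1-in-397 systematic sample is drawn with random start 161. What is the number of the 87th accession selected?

34303

k = 397
87th selection = r + (87−1)·k = 161 + 86×397 = 161 + 34142 = 34303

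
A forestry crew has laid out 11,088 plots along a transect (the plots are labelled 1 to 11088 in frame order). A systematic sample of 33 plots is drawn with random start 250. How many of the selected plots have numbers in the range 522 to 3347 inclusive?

k = 11088/33 = 336
First selection ≥ 522: 250 + ⌈(522−250)/336⌉·336 = 250 + 1×336 = 586
Last selection ≤ 3347: 250 + ⌊(3347−250)/336⌋·336 = 250 + 9×336 = 3274
Count = 9 − 1 + 1 = 9

9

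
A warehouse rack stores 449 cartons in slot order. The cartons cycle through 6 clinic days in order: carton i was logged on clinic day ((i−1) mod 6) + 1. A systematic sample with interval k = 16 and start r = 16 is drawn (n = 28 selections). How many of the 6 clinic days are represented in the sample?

3

Consecutive selections differ by k = 16, so their clinic day numbers differ by 16 mod 6 = 4.
gcd(16, 6) = 2, so the sample visits 6/2 = 3 distinct residues mod 6.
Start 16 is clinic day 4; the clinic days hit are 2, 4, 6.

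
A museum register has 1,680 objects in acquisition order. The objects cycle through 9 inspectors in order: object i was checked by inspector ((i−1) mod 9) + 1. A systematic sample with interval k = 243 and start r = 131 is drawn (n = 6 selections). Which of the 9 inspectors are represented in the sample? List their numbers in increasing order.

5

Consecutive selections differ by k = 243, so their inspector numbers differ by 243 mod 9 = 0.
gcd(243, 9) = 9, so the sample visits 9/9 = 1 distinct residues mod 9.
Start 131 is inspector 5; the inspectors hit are 5.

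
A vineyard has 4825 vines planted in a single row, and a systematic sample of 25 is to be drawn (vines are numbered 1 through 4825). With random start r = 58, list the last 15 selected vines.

k = N/n = 4825/25 = 193
11th selection = 58 + 10×193 = 1988
12th: 1988 + 193 = 2181
13th: 2181 + 193 = 2374
14th: 2374 + 193 = 2567
15th: 2567 + 193 = 2760
16th: 2760 + 193 = 2953
17th: 2953 + 193 = 3146
18th: 3146 + 193 = 3339
19th: 3339 + 193 = 3532
20th: 3532 + 193 = 3725
21st: 3725 + 193 = 3918
22nd: 3918 + 193 = 4111
23rd: 4111 + 193 = 4304
24th: 4304 + 193 = 4497
25th: 4497 + 193 = 4690

1988, 2181, 2374, 2567, 2760, 2953, 3146, 3339, 3532, 3725, 3918, 4111, 4304, 4497, 4690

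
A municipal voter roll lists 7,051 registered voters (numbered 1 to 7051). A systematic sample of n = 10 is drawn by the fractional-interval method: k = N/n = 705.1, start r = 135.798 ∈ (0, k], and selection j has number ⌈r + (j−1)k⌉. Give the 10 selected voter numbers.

136, 841, 1546, 2252, 2957, 3662, 4367, 5072, 5777, 6482

j=1: r + 0k = 135.798 → ⌈·⌉ = 136
j=2: r + 1k = 840.898 → ⌈·⌉ = 841
j=3: r + 2k = 1545.998 → ⌈·⌉ = 1546
j=4: r + 3k = 2251.098 → ⌈·⌉ = 2252
j=5: r + 4k = 2956.198 → ⌈·⌉ = 2957
j=6: r + 5k = 3661.298 → ⌈·⌉ = 3662
j=7: r + 6k = 4366.398 → ⌈·⌉ = 4367
j=8: r + 7k = 5071.498 → ⌈·⌉ = 5072
j=9: r + 8k = 5776.598 → ⌈·⌉ = 5777
j=10: r + 9k = 6481.698 → ⌈·⌉ = 6482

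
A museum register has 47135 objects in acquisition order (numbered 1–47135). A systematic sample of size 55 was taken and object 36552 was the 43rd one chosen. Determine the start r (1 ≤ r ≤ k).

558

k = 47135/55 = 857
r = 36552 − (43−1)×857 = 36552 − 35994 = 558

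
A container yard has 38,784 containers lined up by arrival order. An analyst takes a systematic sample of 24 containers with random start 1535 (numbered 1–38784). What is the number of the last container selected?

k = 38784/24 = 1616
24th selection = r + (24−1)·k = 1535 + 23×1616 = 1535 + 37168 = 38703

38703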